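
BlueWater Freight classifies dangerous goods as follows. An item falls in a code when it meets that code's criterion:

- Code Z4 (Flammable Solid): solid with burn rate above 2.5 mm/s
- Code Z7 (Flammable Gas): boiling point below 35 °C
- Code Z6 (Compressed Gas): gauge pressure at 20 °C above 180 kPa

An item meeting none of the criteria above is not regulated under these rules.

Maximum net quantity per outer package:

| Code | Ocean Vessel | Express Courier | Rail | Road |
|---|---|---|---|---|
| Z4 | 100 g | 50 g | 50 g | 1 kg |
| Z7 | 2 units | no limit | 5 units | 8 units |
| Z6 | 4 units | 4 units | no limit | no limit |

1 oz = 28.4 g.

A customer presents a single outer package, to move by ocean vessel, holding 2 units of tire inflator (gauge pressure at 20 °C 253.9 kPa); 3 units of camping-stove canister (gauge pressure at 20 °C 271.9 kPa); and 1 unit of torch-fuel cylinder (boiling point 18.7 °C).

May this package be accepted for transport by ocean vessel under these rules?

Gauge pressure at 20 °C 253.9 kPa meets the Code Z6 criterion (Compressed Gas), so the tire inflator is Code Z6.
Camping-stove canister: gauge pressure at 20 °C 271.9 kPa > 180 kPa → Code Z6 (Compressed Gas).
The torch-fuel cylinder has boiling point 18.7 °C, which is < 35 °C, so it is Code Z7 (Flammable Gas).
Total Code Z6: 2 units + 3 units = 5 units.
5 units exceeds the ocean vessel limit of 4 units for Code Z6.
Code Z7 quantity: 1 unit.
1 unit is within the ocean vessel limit of 2 units for Code Z7.

No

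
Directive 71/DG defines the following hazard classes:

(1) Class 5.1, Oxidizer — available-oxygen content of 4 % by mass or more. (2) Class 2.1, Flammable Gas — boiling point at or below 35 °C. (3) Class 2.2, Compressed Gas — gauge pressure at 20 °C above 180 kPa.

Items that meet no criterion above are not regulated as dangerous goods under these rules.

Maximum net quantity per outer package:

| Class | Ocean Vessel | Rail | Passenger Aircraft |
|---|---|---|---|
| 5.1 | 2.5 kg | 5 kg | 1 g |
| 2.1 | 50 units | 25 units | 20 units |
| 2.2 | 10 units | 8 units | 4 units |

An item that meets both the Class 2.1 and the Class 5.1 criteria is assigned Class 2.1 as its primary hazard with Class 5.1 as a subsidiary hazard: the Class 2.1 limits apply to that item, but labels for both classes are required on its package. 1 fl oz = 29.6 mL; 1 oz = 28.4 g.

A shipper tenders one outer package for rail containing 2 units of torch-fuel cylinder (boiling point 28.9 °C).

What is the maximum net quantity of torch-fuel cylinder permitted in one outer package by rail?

25 units

With boiling point 28.9 °C (≤ 35 °C), the torch-fuel cylinder falls in Class 2.1.
The rail limit for Class 2.1 is 25 units.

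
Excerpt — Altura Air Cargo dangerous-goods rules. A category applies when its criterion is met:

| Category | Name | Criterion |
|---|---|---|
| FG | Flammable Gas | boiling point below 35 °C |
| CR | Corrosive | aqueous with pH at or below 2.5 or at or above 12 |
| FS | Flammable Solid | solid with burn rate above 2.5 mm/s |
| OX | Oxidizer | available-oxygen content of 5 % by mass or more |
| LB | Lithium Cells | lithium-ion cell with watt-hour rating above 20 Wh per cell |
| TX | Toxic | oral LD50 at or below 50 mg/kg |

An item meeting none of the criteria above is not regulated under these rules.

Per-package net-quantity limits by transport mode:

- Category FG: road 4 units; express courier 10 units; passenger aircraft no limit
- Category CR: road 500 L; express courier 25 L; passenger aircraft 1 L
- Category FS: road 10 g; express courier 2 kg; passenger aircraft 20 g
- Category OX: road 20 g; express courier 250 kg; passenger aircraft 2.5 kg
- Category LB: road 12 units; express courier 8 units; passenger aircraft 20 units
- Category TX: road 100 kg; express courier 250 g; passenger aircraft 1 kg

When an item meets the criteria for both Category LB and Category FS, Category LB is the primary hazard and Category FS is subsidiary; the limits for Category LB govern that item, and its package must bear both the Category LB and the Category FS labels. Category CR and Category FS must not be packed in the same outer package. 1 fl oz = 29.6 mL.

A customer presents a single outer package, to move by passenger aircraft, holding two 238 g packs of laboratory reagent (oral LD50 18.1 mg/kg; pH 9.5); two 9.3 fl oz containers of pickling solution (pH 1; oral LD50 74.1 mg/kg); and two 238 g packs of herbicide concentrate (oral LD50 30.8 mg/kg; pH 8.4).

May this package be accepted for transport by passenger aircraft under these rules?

With oral LD50 18.1 mg/kg (≤ 50 mg/kg), the laboratory reagent falls in Category TX.
pH 1 meets the Category CR criterion (Corrosive), so the pickling solution is Category CR.
Herbicide concentrate: oral LD50 30.8 mg/kg ≤ 50 mg/kg → Category TX (Toxic).
Category CR quantity: two 9.3 fl oz containers = 550.56 mL.
That is within the Category CR passenger aircraft limit of 1 L.
Category TX net quantity: (two 238 g packs = 476 g) + (two 238 g packs = 476 g) = 952 g.
952 g is within the passenger aircraft limit of 1 kg for Category TX.
The segregation rule (Category CR with Category FS) does not apply to Category CR with Category TX.
Every hazard category is within its passenger aircraft limit and no segregation rule is violated.

Yes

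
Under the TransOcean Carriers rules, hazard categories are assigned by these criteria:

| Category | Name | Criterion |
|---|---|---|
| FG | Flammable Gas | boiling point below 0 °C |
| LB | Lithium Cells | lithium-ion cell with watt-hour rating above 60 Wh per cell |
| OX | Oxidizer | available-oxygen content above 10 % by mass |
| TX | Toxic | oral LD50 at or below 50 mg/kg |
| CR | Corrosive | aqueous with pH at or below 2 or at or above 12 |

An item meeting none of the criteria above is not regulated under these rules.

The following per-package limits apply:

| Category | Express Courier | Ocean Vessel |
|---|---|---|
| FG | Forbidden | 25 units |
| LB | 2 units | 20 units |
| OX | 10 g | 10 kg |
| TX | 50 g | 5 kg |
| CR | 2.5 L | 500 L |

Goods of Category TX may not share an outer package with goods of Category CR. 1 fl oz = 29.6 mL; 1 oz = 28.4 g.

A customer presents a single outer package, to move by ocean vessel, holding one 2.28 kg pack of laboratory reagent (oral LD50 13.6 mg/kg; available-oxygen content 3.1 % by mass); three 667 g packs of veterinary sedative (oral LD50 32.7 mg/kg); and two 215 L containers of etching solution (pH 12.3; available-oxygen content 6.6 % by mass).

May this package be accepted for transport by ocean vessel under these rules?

No

Laboratory reagent: oral LD50 13.6 mg/kg ≤ 50 mg/kg → Category TX (Toxic).
Oral LD50 32.7 mg/kg meets the Category TX criterion (Toxic), so the veterinary sedative is Category TX.
pH 12.3 meets the Category CR criterion (Corrosive), so the etching solution is Category CR.
Total Category TX: 2.28 kg + (three 667 g packs = 2.001 kg) = 4.281 kg.
4.281 kg ≤ 5 kg (ocean vessel limit, Category TX) — within limit.
Category CR quantity: two 215 L containers = 430 L.
430 L is within the ocean vessel limit of 500 L for Category CR.
Category TX and Category CR may not share an outer package.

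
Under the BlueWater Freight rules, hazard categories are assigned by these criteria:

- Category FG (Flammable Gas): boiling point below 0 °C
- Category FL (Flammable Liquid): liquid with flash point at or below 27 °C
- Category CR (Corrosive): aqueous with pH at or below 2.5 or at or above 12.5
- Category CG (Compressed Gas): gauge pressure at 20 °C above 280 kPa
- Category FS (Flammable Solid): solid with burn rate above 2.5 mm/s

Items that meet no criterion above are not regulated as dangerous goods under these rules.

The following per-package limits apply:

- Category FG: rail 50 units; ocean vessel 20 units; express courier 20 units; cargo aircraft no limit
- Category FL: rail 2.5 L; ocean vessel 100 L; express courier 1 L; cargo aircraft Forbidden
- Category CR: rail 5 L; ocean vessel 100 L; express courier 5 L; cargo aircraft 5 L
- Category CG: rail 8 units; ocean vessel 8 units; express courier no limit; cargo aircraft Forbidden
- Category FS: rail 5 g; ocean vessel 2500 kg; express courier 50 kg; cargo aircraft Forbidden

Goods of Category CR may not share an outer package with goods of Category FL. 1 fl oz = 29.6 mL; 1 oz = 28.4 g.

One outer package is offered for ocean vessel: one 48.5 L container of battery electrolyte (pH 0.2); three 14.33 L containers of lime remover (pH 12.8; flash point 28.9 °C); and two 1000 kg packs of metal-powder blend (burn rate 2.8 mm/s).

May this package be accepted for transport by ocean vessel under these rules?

pH 0.2 meets the Category CR criterion (Corrosive), so the battery electrolyte is Category CR.
With pH 12.8 (≥ 12.5), the lime remover falls in Category CR.
The metal-powder blend has burn rate 2.8 mm/s, which is > 2.5 mm/s, so it is Category FS (Flammable Solid).
Total Category CR: 48.5 L + (three 14.33 L containers = 42.99 L) = 91.49 L.
That is within the Category CR ocean vessel limit of 100 L.
Category FS quantity: two 1000 kg packs = 2000 kg.
That is within the Category FS ocean vessel limit of 2500 kg.
The segregation rule (Category CR with Category FL) does not apply to Category CR with Category FS.
Every hazard category is within its ocean vessel limit and no segregation rule is violated.

Yes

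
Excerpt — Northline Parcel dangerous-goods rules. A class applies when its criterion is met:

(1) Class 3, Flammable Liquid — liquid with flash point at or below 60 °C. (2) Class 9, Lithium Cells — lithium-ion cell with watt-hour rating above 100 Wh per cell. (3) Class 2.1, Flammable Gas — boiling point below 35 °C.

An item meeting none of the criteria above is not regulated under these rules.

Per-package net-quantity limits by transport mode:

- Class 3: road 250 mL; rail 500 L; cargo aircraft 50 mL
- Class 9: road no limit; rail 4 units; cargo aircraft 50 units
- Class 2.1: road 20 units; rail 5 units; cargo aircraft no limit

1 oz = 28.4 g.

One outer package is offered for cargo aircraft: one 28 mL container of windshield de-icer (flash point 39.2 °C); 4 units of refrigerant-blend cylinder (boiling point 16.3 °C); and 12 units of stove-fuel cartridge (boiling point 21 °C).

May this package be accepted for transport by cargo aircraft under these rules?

Yes

Windshield de-icer: flash point 39.2 °C ≤ 60 °C → Class 3 (Flammable Liquid).
The refrigerant-blend cylinder has boiling point 16.3 °C, which is < 35 °C, so it is Class 2.1 (Flammable Gas).
Boiling point 21 °C meets the Class 2.1 criterion (Flammable Gas), so the stove-fuel cartridge is Class 2.1.
Class 2.1 net quantity: 4 units + 12 units = 16 units.
Class 2.1 has no per-package limit by cargo aircraft.
Class 3 quantity: 28 mL.
28 mL ≤ 50 mL (cargo aircraft limit, Class 3) — within limit.
Every hazard class is within its cargo aircraft limit and no segregation rule is violated.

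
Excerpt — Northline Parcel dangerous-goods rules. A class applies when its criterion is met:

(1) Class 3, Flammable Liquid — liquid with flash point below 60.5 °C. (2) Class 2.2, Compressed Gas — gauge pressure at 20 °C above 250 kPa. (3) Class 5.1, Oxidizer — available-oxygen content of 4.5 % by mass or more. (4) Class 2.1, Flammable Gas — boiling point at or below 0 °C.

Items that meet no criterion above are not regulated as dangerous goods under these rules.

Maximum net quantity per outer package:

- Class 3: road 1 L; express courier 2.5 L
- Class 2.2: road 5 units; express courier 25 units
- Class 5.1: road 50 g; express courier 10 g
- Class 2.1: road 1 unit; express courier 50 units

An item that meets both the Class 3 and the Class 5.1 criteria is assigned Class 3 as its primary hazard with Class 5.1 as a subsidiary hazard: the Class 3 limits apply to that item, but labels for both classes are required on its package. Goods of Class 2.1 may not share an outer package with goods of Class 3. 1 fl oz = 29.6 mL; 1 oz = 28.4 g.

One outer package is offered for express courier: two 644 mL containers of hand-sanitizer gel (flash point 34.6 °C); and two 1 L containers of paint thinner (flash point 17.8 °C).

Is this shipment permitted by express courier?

No

With flash point 34.6 °C (< 60.5 °C), the hand-sanitizer gel falls in Class 3.
Paint thinner: flash point 17.8 °C < 60.5 °C → Class 3 (Flammable Liquid).
Total Class 3: (two 644 mL containers = 1.288 L) + (two 1 L containers = 2 L) = 3.288 L.
3.288 L > 2.5 L (express courier limit, Class 3) — over the limit.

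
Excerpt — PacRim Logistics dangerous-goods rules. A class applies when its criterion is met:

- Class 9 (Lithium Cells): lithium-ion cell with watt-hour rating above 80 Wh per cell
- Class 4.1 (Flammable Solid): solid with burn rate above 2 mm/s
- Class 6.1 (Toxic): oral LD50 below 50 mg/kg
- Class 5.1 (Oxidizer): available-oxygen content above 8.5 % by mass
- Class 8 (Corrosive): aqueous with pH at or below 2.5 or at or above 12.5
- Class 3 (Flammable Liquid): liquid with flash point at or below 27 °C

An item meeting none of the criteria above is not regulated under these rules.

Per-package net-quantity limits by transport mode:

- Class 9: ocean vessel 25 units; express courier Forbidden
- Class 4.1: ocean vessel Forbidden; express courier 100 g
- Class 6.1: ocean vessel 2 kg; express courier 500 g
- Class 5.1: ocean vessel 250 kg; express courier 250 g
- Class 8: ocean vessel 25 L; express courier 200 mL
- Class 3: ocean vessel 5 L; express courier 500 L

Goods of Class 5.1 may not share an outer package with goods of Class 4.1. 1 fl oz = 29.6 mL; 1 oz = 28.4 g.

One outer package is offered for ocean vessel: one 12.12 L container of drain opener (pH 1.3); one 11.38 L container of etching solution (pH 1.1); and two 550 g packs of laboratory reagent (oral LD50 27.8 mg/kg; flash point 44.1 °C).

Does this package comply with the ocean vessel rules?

Drain opener: pH 1.3 ≤ 2.5 → Class 8 (Corrosive).
pH 1.1 meets the Class 8 criterion (Corrosive), so the etching solution is Class 8.
The laboratory reagent has oral LD50 27.8 mg/kg, which is < 50 mg/kg, so it is Class 6.1 (Toxic).
Total Class 8: 12.12 L + 11.38 L = 23.5 L.
23.5 L ≤ 25 L (ocean vessel limit, Class 8) — within limit.
Class 6.1 quantity: two 550 g packs = 1.1 kg.
1.1 kg ≤ 2 kg (ocean vessel limit, Class 6.1) — within limit.
The segregation rule (Class 5.1 with Class 4.1) does not apply to Class 8 with Class 6.1.
Every hazard class is within its ocean vessel limit and no segregation rule is violated.

Yes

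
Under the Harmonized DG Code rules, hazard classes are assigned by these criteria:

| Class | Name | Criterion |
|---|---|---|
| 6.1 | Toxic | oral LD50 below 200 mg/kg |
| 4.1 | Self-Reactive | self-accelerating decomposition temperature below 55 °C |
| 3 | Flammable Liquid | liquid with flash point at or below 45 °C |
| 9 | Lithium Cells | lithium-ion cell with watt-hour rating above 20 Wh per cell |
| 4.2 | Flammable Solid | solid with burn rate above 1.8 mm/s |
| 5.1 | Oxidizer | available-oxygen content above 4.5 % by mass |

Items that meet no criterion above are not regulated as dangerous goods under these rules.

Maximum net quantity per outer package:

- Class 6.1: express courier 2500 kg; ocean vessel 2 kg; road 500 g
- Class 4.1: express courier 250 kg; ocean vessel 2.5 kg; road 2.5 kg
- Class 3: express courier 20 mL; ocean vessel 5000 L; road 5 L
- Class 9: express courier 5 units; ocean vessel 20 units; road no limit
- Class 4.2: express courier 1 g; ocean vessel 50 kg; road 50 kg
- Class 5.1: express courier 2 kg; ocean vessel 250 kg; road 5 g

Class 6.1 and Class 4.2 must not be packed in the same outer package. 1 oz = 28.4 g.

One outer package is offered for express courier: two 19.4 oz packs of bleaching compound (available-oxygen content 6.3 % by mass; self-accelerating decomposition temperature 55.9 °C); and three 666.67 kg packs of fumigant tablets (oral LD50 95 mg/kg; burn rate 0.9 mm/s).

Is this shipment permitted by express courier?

Yes

Bleaching compound: available-oxygen content 6.3 % by mass > 4.5 % by mass → Class 5.1 (Oxidizer).
The fumigant tablets have oral LD50 95 mg/kg, which is < 200 mg/kg, so they are Class 6.1 (Toxic).
Class 6.1 quantity: three 666.67 kg packs = 2000.01 kg.
That is within the Class 6.1 express courier limit of 2500 kg.
Class 5.1 quantity: two 19.4 oz packs = 1101.92 g.
That is within the Class 5.1 express courier limit of 2 kg.
The segregation rule (Class 6.1 with Class 4.2) does not apply to Class 6.1 with Class 5.1.
Every hazard class is within its express courier limit and no segregation rule is violated.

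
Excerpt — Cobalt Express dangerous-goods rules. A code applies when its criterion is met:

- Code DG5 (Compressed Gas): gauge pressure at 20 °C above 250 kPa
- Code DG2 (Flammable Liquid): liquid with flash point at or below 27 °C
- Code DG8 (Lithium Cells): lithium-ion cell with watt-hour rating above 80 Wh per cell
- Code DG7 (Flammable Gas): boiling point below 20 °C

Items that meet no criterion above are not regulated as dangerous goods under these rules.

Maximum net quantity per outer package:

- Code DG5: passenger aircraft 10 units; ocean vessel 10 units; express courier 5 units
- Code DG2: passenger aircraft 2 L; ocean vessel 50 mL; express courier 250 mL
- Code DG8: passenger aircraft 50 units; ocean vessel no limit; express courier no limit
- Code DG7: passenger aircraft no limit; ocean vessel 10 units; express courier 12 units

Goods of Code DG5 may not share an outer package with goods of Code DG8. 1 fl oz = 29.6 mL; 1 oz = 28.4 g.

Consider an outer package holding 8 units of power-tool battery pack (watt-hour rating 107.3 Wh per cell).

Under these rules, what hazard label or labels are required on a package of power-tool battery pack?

Code DG8

Watt-hour rating 107.3 Wh per cell meets the Code DG8 criterion (Lithium Cells), so the power-tool battery pack is Code DG8.
Only the Code DG8 label is required.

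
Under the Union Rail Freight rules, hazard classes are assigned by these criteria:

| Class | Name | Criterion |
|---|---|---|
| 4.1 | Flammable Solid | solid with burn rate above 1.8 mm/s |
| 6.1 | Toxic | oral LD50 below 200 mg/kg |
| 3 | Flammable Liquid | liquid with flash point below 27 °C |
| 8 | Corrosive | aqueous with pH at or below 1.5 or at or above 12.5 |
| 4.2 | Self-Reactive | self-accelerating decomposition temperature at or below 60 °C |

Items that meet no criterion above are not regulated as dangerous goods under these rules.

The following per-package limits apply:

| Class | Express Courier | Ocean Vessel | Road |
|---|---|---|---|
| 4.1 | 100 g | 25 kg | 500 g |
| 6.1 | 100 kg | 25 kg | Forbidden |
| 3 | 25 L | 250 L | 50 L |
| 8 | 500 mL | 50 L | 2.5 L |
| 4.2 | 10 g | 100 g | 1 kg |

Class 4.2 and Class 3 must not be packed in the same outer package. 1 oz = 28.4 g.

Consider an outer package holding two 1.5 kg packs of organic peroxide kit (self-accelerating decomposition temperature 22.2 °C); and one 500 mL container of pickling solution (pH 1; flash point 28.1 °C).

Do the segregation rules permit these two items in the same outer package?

The organic peroxide kit has self-accelerating decomposition temperature 22.2 °C, which is ≤ 60 °C, so it is Class 4.2 (Self-Reactive).
With pH 1 (≤ 1.5), the pickling solution falls in Class 8.
No segregation rule bars Class 4.2 with Class 8.

Yes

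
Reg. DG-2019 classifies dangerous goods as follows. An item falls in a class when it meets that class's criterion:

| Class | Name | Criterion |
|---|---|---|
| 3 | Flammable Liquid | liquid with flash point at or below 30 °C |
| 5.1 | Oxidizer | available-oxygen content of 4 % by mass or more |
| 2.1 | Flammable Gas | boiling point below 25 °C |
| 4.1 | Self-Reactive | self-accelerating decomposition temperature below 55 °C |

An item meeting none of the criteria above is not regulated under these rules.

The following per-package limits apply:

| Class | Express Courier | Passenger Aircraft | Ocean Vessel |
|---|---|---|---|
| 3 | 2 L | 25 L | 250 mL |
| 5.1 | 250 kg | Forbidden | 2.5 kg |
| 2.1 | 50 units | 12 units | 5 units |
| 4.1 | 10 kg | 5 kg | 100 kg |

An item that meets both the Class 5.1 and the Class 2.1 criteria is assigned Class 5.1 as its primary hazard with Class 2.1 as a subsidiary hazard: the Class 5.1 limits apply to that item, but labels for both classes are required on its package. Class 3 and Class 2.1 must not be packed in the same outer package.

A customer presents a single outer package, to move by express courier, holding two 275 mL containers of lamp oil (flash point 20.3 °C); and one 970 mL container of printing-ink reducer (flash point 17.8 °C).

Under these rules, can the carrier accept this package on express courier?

Yes

Flash point 20.3 °C meets the Class 3 criterion (Flammable Liquid), so the lamp oil is Class 3.
With flash point 17.8 °C (≤ 30 °C), the printing-ink reducer falls in Class 3.
Total Class 3: (two 275 mL containers = 550 mL) + 970 mL = 1.52 L.
1.52 L is within the express courier limit of 2 L for Class 3.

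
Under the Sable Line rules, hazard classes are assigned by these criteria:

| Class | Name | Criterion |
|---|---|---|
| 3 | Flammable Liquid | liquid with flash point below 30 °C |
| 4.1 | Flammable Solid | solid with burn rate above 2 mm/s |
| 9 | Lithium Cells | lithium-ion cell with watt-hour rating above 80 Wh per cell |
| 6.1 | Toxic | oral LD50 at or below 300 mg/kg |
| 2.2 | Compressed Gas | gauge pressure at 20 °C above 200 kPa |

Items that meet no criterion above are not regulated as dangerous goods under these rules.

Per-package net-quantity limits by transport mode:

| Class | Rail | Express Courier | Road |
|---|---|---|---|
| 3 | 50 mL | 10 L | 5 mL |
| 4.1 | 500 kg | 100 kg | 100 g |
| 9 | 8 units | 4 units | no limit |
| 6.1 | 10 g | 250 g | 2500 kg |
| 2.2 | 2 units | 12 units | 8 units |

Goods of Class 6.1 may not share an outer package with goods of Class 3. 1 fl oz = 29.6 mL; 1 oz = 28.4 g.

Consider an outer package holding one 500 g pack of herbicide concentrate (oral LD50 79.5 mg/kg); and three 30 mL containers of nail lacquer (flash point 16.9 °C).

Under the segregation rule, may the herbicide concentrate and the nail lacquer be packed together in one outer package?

No

Oral LD50 79.5 mg/kg meets the Class 6.1 criterion (Toxic), so the herbicide concentrate is Class 6.1.
Flash point 16.9 °C meets the Class 3 criterion (Flammable Liquid), so the nail lacquer is Class 3.
Class 6.1 and Class 3 may not share an outer package.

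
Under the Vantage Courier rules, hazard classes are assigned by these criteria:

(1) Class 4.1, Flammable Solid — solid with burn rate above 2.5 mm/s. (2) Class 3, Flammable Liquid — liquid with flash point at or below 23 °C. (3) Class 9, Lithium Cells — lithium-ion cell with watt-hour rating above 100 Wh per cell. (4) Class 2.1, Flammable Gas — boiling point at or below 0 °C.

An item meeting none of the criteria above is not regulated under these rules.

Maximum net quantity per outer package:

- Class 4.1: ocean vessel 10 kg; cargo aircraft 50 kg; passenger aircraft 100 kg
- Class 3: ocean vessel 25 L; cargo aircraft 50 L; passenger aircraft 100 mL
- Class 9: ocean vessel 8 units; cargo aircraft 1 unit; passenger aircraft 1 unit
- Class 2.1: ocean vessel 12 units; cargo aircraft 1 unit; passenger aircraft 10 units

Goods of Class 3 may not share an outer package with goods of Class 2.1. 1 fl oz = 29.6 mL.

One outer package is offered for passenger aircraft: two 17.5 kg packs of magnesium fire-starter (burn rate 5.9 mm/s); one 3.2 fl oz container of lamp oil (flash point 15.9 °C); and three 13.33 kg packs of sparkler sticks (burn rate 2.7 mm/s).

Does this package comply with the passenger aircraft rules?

Yes

Burn rate 5.9 mm/s meets the Class 4.1 criterion (Flammable Solid), so the magnesium fire-starter is Class 4.1.
With flash point 15.9 °C (≤ 23 °C), the lamp oil falls in Class 3.
Burn rate 2.7 mm/s meets the Class 4.1 criterion (Flammable Solid), so the sparkler sticks are Class 4.1.
Class 4.1 net quantity: (two 17.5 kg packs = 35 kg) + (three 13.33 kg packs = 39.99 kg) = 74.99 kg.
That is within the Class 4.1 passenger aircraft limit of 100 kg.
Class 3 quantity: one 3.2 fl oz container = 94.72 mL.
94.72 mL ≤ 100 mL (passenger aircraft limit, Class 3) — within limit.
The segregation rule (Class 3 with Class 2.1) does not apply to Class 4.1 with Class 3.
Every hazard class is within its passenger aircraft limit and no segregation rule is violated.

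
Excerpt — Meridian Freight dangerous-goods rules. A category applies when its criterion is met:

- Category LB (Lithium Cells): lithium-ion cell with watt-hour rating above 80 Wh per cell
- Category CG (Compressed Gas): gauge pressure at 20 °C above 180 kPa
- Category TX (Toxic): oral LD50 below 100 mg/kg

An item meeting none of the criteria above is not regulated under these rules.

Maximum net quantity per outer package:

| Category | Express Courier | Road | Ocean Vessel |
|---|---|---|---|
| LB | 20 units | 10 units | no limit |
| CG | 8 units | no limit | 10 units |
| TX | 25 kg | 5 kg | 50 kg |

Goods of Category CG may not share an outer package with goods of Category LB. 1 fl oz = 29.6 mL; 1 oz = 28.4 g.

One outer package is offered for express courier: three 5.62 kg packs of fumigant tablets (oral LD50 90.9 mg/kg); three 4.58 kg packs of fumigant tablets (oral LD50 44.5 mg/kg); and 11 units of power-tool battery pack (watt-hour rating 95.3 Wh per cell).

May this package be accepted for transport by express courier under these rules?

Oral LD50 90.9 mg/kg meets the Category TX criterion (Toxic), so the fumigant tablets are Category TX.
Oral LD50 44.5 mg/kg meets the Category TX criterion (Toxic), so the fumigant tablets are Category TX.
With watt-hour rating 95.3 Wh per cell (> 80 Wh per cell), the power-tool battery pack falls in Category LB.
Category TX net quantity: (three 5.62 kg packs = 16.86 kg) + (three 4.58 kg packs = 13.74 kg) = 30.6 kg.
30.6 kg exceeds the express courier limit of 25 kg for Category TX.
Category LB quantity: 11 units.
11 units ≤ 20 units (express courier limit, Category LB) — within limit.
The segregation rule (Category CG with Category LB) does not apply to Category TX with Category LB.

No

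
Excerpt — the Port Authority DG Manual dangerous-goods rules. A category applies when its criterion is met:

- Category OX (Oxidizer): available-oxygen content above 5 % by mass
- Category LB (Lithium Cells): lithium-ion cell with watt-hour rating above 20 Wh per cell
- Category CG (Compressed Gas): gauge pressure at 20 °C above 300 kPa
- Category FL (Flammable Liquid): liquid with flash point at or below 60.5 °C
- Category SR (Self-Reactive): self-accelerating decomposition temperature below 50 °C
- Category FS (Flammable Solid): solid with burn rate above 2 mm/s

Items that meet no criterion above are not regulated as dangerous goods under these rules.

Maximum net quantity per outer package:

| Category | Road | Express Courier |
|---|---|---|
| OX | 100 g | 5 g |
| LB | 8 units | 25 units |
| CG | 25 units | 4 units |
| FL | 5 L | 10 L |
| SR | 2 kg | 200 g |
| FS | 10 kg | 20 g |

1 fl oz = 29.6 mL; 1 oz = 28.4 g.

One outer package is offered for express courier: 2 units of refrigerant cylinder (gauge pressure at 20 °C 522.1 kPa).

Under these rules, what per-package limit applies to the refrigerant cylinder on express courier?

Gauge pressure at 20 °C 522.1 kPa meets the Category CG criterion (Compressed Gas), so the refrigerant cylinder is Category CG.
The express courier limit for Category CG is 4 units.

4 units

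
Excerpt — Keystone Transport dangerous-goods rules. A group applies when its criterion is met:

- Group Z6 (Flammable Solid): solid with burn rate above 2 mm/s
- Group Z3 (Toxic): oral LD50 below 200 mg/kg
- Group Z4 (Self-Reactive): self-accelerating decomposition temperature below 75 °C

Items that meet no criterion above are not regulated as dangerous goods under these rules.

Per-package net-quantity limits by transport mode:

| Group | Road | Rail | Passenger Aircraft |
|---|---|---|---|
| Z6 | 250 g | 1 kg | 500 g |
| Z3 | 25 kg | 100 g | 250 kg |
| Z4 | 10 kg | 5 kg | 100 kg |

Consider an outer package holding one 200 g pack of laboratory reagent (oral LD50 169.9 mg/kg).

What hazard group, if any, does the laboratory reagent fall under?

Oral LD50 169.9 mg/kg meets the Group Z3 criterion (Toxic), so the laboratory reagent is Group Z3.

Group Z3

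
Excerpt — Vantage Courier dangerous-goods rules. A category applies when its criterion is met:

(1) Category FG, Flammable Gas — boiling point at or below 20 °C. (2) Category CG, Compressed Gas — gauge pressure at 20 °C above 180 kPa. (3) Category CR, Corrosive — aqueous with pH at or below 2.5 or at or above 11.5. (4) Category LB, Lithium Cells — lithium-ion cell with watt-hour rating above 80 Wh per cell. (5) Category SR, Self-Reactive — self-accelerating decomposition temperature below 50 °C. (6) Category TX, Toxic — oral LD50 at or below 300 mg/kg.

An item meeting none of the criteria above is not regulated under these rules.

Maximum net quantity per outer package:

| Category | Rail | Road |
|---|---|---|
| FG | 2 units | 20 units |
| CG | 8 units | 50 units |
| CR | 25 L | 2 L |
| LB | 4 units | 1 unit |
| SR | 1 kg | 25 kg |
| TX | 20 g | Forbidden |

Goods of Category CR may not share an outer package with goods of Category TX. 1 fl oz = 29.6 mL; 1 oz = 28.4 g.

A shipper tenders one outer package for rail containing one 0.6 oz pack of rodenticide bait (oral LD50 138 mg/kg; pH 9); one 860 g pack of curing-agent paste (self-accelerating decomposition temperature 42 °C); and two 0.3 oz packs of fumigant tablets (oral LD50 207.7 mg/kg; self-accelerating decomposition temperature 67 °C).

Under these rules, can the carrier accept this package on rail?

With oral LD50 138 mg/kg (≤ 300 mg/kg), the rodenticide bait falls in Category TX.
Curing-agent paste: self-accelerating decomposition temperature 42 °C < 50 °C → Category SR (Self-Reactive).
The fumigant tablets have oral LD50 207.7 mg/kg, which is ≤ 300 mg/kg, so they are Category TX (Toxic).
Category SR quantity: 860 g.
860 g ≤ 1 kg (rail limit, Category SR) — within limit.
Category TX net quantity: (one 0.6 oz pack = 17.04 g) + (two 0.3 oz packs = 17.04 g) = 34.08 g.
34.08 g exceeds the rail limit of 20 g for Category TX.
The segregation rule (Category CR with Category TX) does not apply to Category SR with Category TX.

No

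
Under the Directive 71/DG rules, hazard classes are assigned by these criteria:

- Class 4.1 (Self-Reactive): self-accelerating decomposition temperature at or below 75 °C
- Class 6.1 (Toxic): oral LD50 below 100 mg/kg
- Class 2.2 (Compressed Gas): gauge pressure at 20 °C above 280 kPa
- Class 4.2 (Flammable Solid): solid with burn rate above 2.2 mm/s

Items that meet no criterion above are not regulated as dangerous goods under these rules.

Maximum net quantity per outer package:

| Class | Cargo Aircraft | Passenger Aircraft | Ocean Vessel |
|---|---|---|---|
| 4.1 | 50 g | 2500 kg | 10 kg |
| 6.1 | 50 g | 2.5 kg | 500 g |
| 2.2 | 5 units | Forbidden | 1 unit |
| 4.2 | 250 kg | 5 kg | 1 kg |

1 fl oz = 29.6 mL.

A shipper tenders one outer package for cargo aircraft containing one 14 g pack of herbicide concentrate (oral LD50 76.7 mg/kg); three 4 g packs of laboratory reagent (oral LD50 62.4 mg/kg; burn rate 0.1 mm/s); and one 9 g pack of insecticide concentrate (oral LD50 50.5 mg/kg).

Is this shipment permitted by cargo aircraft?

Yes

With oral LD50 76.7 mg/kg (< 100 mg/kg), the herbicide concentrate falls in Class 6.1.
Oral LD50 62.4 mg/kg meets the Class 6.1 criterion (Toxic), so the laboratory reagent is Class 6.1.
With oral LD50 50.5 mg/kg (< 100 mg/kg), the insecticide concentrate falls in Class 6.1.
Total Class 6.1: 14 g + (three 4 g packs = 12 g) + 9 g = 35 g.
35 g is within the cargo aircraft limit of 50 g for Class 6.1.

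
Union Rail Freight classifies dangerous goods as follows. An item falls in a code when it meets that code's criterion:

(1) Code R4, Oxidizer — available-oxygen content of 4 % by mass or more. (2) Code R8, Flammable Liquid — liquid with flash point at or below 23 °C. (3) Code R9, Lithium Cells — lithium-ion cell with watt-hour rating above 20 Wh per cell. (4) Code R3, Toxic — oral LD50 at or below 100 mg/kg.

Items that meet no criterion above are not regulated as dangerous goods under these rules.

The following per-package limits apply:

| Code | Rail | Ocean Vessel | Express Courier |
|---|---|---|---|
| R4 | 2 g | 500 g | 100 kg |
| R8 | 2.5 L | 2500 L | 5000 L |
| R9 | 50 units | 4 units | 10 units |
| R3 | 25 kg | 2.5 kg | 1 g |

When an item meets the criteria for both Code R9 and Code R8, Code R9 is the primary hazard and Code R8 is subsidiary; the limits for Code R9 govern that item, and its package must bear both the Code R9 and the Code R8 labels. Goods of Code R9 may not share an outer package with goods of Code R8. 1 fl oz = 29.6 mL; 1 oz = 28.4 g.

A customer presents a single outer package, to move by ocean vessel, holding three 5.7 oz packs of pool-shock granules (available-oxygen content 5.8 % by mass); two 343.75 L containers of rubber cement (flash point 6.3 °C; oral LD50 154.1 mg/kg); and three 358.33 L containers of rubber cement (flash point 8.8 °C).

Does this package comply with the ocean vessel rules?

Yes

The pool-shock granules have available-oxygen content 5.8 % by mass, which is ≥ 4 % by mass, so they are Code R4 (Oxidizer).
The rubber cement has flash point 6.3 °C, which is ≤ 23 °C, so it is Code R8 (Flammable Liquid).
The rubber cement has flash point 8.8 °C, which is ≤ 23 °C, so it is Code R8 (Flammable Liquid).
Total Code R8: (two 343.75 L containers = 687.5 L) + (three 358.33 L containers = 1074.99 L) = 1762.49 L.
1762.49 L ≤ 2500 L (ocean vessel limit, Code R8) — within limit.
Code R4 quantity: three 5.7 oz packs = 485.64 g.
That is within the Code R4 ocean vessel limit of 500 g.
The segregation rule (Code R9 with Code R8) does not apply to Code R8 with Code R4.
Every hazard code is within its ocean vessel limit and no segregation rule is violated.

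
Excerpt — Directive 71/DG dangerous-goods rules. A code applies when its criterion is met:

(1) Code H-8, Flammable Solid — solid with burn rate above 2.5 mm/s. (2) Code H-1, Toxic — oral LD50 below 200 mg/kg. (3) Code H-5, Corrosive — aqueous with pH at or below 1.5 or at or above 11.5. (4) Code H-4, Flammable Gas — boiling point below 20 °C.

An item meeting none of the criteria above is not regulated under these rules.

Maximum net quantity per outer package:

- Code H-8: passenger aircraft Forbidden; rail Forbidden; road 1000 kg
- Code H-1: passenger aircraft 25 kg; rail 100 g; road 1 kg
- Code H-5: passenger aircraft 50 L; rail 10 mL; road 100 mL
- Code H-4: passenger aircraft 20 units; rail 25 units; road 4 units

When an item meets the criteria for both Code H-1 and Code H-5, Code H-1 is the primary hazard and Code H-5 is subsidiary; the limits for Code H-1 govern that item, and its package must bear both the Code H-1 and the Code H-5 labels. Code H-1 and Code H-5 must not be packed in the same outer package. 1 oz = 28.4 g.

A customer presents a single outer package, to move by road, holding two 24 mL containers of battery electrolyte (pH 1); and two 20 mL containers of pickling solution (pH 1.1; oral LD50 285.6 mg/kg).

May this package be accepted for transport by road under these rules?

Yes

Battery electrolyte: pH 1 ≤ 1.5 → Code H-5 (Corrosive).
The pickling solution has pH 1.1, which is ≤ 1.5, so it is Code H-5 (Corrosive).
Total Code H-5: (two 24 mL containers = 48 mL) + (two 20 mL containers = 40 mL) = 88 mL.
88 mL is within the road limit of 100 mL for Code H-5.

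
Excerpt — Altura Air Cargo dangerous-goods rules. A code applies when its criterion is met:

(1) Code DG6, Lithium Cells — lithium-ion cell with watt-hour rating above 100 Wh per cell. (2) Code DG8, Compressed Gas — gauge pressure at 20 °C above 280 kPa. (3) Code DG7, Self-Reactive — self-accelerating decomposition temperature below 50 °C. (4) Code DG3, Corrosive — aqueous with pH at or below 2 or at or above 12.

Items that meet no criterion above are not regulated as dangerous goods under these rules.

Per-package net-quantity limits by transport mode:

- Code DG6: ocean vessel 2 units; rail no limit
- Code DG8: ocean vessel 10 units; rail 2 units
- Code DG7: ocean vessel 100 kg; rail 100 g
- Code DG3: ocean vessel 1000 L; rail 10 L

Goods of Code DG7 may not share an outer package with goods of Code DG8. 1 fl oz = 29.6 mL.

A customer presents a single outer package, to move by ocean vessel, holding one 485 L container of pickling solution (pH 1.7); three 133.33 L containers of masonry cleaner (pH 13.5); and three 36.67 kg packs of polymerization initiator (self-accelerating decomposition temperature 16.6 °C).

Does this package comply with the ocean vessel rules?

No

The pickling solution has pH 1.7, which is ≤ 2, so it is Code DG3 (Corrosive).
The masonry cleaner has pH 13.5, which is ≥ 12, so it is Code DG3 (Corrosive).
With self-accelerating decomposition temperature 16.6 °C (< 50 °C), the polymerization initiator falls in Code DG7.
Code DG7 quantity: three 36.67 kg packs = 110.01 kg.
110.01 kg exceeds the ocean vessel limit of 100 kg for Code DG7.
Code DG3 net quantity: 485 L + (three 133.33 L containers = 399.99 L) = 884.99 L.
That is within the Code DG3 ocean vessel limit of 1000 L.
The segregation rule (Code DG7 with Code DG8) does not apply to Code DG7 with Code DG3.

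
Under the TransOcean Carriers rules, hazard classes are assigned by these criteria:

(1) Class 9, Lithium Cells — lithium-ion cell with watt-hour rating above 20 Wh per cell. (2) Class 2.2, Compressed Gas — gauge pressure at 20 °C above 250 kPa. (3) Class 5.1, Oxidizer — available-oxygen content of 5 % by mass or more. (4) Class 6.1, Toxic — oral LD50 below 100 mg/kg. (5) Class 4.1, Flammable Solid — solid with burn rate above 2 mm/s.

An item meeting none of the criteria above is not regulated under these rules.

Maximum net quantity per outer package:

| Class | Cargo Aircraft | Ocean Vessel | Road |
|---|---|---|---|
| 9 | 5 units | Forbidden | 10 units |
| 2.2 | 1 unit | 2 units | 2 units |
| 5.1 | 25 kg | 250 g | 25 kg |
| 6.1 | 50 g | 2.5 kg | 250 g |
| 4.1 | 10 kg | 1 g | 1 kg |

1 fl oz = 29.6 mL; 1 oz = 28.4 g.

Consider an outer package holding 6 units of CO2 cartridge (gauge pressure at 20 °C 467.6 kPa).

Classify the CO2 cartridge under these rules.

CO2 cartridge: gauge pressure at 20 °C 467.6 kPa > 250 kPa → Class 2.2 (Compressed Gas).

Class 2.2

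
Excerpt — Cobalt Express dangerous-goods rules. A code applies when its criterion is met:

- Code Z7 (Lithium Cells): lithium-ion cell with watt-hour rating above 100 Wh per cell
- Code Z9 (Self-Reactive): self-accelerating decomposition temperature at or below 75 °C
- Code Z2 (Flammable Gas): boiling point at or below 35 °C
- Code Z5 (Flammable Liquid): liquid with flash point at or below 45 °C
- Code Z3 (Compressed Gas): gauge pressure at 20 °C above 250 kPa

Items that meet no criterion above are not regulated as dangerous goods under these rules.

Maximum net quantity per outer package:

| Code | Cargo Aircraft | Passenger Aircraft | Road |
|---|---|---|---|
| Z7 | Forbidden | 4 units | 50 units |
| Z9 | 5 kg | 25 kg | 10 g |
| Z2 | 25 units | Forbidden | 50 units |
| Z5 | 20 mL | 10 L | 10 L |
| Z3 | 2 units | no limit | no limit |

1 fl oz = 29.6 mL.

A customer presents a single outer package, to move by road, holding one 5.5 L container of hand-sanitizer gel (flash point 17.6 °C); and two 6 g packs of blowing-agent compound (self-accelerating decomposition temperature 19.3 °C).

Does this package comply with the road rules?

No

With flash point 17.6 °C (≤ 45 °C), the hand-sanitizer gel falls in Code Z5.
With self-accelerating decomposition temperature 19.3 °C (≤ 75 °C), the blowing-agent compound falls in Code Z9.
Code Z5 quantity: 5.5 L.
That is within the Code Z5 road limit of 10 L.
Code Z9 quantity: two 6 g packs = 12 g.
12 g exceeds the road limit of 10 g for Code Z9.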